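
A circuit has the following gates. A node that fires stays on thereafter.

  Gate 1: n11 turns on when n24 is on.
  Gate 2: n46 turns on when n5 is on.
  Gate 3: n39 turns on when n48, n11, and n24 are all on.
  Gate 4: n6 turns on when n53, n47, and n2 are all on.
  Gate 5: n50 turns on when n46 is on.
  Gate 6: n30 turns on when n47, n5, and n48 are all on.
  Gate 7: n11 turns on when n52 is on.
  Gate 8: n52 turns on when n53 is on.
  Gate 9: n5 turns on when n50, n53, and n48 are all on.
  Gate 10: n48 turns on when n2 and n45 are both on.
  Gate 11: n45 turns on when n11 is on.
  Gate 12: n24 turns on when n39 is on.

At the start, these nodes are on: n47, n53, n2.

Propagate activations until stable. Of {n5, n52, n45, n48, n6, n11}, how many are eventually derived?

5

n53, n47, and n2 are on, so n6 turns on (Gate 4).
Gate 8: n53 on → n52 on.
Gate 7: n52 on → n11 on.
Gate 11: n11 on → n45 on.
n2 and n45 are on, so n48 turns on (Gate 10).
n5 would need n50, n53, and n48 (Gate 9), but n50 never turns on.
n52: reached.
n45: reached.
n48: reached.
n6: reached.
n11: reached.
Reached: n52, n45, n48, n6, and n11 — 5 of the 6.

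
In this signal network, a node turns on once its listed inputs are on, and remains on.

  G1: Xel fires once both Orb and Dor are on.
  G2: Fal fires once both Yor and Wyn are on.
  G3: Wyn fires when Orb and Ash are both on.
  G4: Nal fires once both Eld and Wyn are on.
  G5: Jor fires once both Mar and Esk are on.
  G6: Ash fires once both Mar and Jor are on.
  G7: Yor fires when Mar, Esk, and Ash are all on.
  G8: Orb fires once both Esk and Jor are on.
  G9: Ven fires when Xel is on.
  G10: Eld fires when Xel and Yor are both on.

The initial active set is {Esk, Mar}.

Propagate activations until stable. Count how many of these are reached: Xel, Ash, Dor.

G5: Mar and Esk on → Jor on.
G6: Mar and Jor on → Ash on.
Xel would need Orb and Dor (G1), but Dor never turns on.
Ash: reached.
No rule produces Dor, and it is not given.
Reached: Ash — 1 of the 3.

1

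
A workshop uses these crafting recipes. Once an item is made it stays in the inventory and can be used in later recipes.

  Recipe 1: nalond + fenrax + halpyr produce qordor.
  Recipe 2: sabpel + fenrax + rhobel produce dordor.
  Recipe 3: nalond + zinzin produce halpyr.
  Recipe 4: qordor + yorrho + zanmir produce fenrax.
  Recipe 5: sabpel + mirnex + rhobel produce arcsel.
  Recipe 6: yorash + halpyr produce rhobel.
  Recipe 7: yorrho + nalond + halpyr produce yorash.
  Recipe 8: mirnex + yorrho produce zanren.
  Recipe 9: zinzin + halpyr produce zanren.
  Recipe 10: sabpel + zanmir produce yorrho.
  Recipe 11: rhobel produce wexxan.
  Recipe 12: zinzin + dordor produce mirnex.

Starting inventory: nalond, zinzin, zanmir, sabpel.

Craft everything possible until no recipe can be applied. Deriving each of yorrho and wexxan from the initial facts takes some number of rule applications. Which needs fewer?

yorrho

yorrho: Using Recipe 10, sabpel and zanmir make yorrho. [1 rule application]
wexxan: Using Recipe 3, nalond and zinzin make halpyr. Using Recipe 10, sabpel and zanmir make yorrho. Using Recipe 7, yorrho, nalond, and halpyr make yorash. Using Recipe 6, yorash and halpyr make rhobel. rhobel → wexxan (Recipe 11). [5 rule applications]
yorrho needs fewer.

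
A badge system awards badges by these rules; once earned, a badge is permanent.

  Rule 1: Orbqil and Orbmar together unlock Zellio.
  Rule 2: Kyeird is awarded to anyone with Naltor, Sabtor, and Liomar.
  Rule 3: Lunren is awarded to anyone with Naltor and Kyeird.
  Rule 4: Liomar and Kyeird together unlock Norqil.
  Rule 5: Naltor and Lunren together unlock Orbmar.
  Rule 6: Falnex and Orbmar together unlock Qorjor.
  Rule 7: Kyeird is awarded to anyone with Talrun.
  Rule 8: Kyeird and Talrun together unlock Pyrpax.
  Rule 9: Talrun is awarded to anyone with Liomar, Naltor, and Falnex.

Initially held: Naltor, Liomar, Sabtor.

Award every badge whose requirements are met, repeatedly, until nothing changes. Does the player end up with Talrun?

No

Talrun would need Liomar, Naltor, and Falnex (Rule 9), but Falnex is never earned.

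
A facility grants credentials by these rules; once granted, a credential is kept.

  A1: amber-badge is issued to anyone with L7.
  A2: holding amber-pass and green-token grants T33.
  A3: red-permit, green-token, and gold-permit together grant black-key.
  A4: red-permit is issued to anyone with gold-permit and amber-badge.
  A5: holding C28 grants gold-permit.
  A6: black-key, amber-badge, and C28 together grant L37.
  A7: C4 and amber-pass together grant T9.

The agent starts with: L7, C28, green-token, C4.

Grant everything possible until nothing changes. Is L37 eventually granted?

Yes

Holding L7 grants amber-badge (A1).
Holding C28 grants gold-permit (A5).
Holding gold-permit and amber-badge grants red-permit (A4).
Holding red-permit, green-token, and gold-permit grants black-key (A3).
Holding black-key, amber-badge, and C28 grants L37 (A6).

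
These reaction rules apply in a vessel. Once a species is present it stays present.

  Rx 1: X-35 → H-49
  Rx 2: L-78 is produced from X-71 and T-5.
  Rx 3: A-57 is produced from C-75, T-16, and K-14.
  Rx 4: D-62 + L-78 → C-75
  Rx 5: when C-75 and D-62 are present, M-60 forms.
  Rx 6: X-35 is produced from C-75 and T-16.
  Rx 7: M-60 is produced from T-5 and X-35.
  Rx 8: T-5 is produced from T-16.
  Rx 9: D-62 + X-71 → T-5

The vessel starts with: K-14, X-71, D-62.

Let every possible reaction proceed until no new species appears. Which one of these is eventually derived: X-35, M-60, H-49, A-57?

M-60

D-62 and X-71 present → T-5 forms (Rx 9).
X-71 and T-5 present → L-78 forms (Rx 2).
D-62 and L-78 present → C-75 forms (Rx 4).
C-75 and D-62 present → M-60 forms (Rx 5).
X-35 would need C-75 and T-16 (Rx 6), but T-16 never forms. A-57 would need C-75, T-16, and K-14 (Rx 3), but T-16 never forms. H-49 would need X-35 (Rx 1), but X-35 never forms.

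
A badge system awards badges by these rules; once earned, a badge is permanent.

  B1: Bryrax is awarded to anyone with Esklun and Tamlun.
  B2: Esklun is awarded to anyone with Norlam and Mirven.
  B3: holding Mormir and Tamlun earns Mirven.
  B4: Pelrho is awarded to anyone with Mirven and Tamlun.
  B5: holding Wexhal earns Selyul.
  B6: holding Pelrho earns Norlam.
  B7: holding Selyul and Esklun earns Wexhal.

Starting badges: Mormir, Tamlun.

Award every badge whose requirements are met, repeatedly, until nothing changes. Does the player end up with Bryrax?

With Mormir and Tamlun, Mirven is earned (B3).
With Mirven and Tamlun, Pelrho is earned (B4).
With Pelrho, Norlam is earned (B6).
With Norlam and Mirven, Esklun is earned (B2).
With Esklun and Tamlun, Bryrax is earned (B1).

Yes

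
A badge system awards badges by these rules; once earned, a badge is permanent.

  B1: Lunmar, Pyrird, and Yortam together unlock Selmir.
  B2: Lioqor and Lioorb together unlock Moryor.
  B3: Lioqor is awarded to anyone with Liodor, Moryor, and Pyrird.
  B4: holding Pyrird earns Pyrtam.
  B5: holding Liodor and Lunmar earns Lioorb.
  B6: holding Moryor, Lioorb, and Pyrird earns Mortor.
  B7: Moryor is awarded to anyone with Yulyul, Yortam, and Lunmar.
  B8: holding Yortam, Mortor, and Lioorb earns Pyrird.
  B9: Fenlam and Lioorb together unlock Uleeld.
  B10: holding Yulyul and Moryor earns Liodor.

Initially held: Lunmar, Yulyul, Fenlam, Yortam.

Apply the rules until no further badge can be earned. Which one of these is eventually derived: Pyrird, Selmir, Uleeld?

With Yulyul, Yortam, and Lunmar, Moryor is earned (B7).
With Yulyul and Moryor, Liodor is earned (B10).
With Liodor and Lunmar, Lioorb is earned (B5).
With Fenlam and Lioorb, Uleeld is earned (B9).
Pyrird would need Yortam, Mortor, and Lioorb (B8), but Mortor is never earned. Selmir would need Lunmar, Pyrird, and Yortam (B1), but Pyrird is never earned.

Uleeld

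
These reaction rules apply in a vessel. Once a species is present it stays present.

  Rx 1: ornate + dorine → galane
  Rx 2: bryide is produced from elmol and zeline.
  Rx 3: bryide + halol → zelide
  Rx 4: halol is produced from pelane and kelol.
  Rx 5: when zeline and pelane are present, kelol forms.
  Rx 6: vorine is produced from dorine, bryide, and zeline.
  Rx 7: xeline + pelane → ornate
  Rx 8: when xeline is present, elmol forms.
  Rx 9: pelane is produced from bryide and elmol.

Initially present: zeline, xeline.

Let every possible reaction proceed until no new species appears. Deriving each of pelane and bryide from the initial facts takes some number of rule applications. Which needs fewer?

bryide: xeline present → elmol forms (Rx 8). elmol and zeline present → bryide forms (Rx 2). [2 rule applications]
pelane: xeline present → elmol forms (Rx 8). elmol and zeline present → bryide forms (Rx 2). bryide and elmol present → pelane forms (Rx 9). [3 rule applications]
bryide needs fewer.

bryide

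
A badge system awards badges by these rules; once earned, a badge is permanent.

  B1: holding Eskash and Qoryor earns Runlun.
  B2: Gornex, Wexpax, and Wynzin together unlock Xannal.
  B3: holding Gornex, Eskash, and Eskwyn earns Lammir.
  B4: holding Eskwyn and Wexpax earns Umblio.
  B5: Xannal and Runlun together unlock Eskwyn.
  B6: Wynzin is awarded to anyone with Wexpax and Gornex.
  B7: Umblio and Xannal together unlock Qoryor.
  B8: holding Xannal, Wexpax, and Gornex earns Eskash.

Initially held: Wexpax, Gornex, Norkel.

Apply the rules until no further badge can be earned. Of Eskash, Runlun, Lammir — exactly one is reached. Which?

Eskash

With Wexpax and Gornex, Wynzin is earned (B6).
With Gornex, Wexpax, and Wynzin, Xannal is earned (B2).
With Xannal, Wexpax, and Gornex, Eskash is earned (B8).
Runlun would need Eskash and Qoryor (B1), but Qoryor is never earned. Lammir would need Gornex, Eskash, and Eskwyn (B3), but Eskwyn is never earned.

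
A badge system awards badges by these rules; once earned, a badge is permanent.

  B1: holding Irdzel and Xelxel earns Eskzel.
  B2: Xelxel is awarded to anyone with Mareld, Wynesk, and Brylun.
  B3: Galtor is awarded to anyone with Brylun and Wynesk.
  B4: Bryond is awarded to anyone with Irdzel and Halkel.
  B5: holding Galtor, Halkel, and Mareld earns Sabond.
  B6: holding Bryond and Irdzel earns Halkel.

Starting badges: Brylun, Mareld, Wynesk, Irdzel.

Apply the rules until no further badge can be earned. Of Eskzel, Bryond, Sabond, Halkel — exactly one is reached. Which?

Eskzel

With Mareld, Wynesk, and Brylun, Xelxel is earned (B2).
With Irdzel and Xelxel, Eskzel is earned (B1).
Halkel would need Bryond and Irdzel (B6), but Bryond is never earned. Bryond would need Irdzel and Halkel (B4), but Halkel is never earned. Sabond would need Galtor, Halkel, and Mareld (B5), but Halkel is never earned.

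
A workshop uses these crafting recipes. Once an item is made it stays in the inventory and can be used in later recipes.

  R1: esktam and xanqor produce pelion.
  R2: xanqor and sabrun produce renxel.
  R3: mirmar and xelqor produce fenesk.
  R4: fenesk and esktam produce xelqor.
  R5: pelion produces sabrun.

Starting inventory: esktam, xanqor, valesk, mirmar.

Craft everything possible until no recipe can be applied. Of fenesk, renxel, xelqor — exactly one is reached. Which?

renxel

esktam and xanqor → pelion (R1).
pelion → sabrun (R5).
xanqor and sabrun → renxel (R2).
xelqor would need fenesk and esktam (R4), but fenesk is never obtained. fenesk would need mirmar and xelqor (R3), but xelqor is never obtained.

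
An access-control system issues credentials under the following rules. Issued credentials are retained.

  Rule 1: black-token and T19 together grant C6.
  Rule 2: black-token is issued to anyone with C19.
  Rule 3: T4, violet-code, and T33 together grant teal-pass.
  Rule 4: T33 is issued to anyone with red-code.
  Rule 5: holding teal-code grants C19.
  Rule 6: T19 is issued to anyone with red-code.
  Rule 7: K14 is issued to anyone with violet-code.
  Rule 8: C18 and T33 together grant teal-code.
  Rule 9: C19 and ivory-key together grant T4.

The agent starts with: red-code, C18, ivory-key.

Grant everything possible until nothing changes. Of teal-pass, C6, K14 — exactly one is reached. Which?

C6

Holding red-code grants T19 (Rule 6).
Holding red-code grants T33 (Rule 4).
Holding C18 and T33 grants teal-code (Rule 8).
Holding teal-code grants C19 (Rule 5).
Holding C19 grants black-token (Rule 2).
Holding black-token and T19 grants C6 (Rule 1).
K14 would need violet-code (Rule 7), but violet-code is never granted. teal-pass would need T4, violet-code, and T33 (Rule 3), but violet-code is never granted.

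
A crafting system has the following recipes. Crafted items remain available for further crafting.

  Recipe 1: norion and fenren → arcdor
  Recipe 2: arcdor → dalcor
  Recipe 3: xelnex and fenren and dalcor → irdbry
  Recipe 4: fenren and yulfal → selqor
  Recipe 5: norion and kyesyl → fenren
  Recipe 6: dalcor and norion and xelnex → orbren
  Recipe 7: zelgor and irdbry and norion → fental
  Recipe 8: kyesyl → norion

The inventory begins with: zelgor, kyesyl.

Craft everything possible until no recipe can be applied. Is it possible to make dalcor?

Yes

Using Recipe 8, kyesyl makes norion.
norion and kyesyl → fenren (Recipe 5).
norion and fenren → arcdor (Recipe 1).
Using Recipe 2, arcdor makes dalcor.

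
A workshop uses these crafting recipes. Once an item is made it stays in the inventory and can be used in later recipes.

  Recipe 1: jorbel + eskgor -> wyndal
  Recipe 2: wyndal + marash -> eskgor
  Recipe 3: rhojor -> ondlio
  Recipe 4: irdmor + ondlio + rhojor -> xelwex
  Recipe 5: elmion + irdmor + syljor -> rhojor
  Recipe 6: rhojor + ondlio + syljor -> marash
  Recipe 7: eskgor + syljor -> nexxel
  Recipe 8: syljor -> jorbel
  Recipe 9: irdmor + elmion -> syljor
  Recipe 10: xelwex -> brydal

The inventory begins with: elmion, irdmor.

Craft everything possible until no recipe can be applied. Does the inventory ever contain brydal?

irdmor + elmion -> syljor (Recipe 9).
elmion + irdmor + syljor -> rhojor (Recipe 5).
Using Recipe 3, rhojor makes ondlio.
Using Recipe 4, irdmor, ondlio, and rhojor make xelwex.
xelwex -> brydal (Recipe 10).

Yes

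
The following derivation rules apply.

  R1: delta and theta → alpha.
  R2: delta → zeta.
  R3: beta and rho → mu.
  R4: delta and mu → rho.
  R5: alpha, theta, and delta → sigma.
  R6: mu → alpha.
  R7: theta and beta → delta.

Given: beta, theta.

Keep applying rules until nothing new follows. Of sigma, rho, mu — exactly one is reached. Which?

theta and beta hold, so delta follows (R7).
From delta and theta, R1 gives alpha.
From alpha, theta, and delta, R5 gives sigma.
mu would need beta and rho (R3), but rho is never established. rho would need delta and mu (R4), but mu is never established.

sigma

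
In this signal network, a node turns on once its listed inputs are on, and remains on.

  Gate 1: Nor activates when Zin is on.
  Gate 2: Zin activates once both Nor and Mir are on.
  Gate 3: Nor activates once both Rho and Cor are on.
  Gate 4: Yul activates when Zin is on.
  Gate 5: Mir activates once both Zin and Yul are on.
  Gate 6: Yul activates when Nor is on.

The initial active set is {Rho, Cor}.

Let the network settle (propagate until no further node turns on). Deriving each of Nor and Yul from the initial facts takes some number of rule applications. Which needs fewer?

Nor

Nor: Rho and Cor are on, so Nor activates (Gate 3). [1 rule application]
Yul: Rho and Cor are on, so Nor activates (Gate 3). Gate 6: Nor on → Yul on. [2 rule applications]
Nor needs fewer.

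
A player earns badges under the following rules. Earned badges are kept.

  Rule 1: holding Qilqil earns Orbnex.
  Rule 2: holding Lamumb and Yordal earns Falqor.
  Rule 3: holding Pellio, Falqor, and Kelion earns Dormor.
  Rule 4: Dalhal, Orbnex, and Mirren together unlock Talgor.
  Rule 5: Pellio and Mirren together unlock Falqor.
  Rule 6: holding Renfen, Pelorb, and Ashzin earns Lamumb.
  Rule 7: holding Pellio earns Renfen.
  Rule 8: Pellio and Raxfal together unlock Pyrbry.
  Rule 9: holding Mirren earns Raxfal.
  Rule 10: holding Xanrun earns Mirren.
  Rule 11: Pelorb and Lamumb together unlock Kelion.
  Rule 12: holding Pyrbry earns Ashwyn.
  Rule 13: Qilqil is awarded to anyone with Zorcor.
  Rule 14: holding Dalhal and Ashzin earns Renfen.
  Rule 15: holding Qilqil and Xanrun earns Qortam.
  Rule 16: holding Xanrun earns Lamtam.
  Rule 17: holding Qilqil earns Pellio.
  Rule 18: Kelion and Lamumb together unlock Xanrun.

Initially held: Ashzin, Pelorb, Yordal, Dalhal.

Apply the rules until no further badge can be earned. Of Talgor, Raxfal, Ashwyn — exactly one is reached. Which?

Raxfal

With Dalhal and Ashzin, Renfen is earned (Rule 14).
With Renfen, Pelorb, and Ashzin, Lamumb is earned (Rule 6).
With Pelorb and Lamumb, Kelion is earned (Rule 11).
With Kelion and Lamumb, Xanrun is earned (Rule 18).
With Xanrun, Mirren is earned (Rule 10).
With Mirren, Raxfal is earned (Rule 9).
Ashwyn would need Pyrbry (Rule 12), but Pyrbry is never earned. Talgor would need Dalhal, Orbnex, and Mirren (Rule 4), but Orbnex is never earned.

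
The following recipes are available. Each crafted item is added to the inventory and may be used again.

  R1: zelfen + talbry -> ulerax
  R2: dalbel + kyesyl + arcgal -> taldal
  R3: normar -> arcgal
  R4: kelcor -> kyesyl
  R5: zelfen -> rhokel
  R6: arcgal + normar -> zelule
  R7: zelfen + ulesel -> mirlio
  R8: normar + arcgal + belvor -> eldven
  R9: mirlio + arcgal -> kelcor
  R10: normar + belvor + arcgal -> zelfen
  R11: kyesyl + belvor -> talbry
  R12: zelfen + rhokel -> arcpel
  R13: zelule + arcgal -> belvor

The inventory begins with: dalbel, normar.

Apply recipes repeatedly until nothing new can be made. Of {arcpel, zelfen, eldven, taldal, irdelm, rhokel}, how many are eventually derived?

Using R3, normar makes arcgal.
arcgal + normar -> zelule (R6).
Using R13, zelule and arcgal make belvor.
normar + belvor + arcgal -> zelfen (R10).
Using R8, normar, arcgal, and belvor make eldven.
zelfen -> rhokel (R5).
Using R12, zelfen and rhokel make arcpel.
arcpel: reached.
zelfen: reached.
eldven: reached.
taldal would need dalbel, kyesyl, and arcgal (R2), but kyesyl is never obtained.
No rule produces irdelm, and it is not given.
rhokel: reached.
Reached: arcpel, zelfen, eldven, and rhokel — 4 of the 6.

4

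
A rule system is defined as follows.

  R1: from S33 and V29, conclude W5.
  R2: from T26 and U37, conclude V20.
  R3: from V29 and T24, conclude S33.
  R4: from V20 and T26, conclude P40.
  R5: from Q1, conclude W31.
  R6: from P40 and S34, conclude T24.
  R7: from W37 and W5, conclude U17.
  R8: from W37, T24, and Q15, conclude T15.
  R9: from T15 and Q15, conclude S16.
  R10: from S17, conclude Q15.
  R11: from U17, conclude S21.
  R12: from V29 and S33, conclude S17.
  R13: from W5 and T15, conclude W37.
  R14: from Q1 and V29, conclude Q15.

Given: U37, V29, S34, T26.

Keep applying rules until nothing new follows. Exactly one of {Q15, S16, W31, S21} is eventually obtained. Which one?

From T26 and U37, R2 gives V20.
From V20 and T26, R4 gives P40.
P40 and S34 hold, so T24 follows (R6).
From V29 and T24, R3 gives S33.
V29 and S33 hold, so S17 follows (R12).
S17 holds, so Q15 follows (R10).
S16 would need T15 and Q15 (R9), but T15 is never established. W31 would need Q1 (R5), but Q1 is never established. S21 would need U17 (R11), but U17 is never established.

Q15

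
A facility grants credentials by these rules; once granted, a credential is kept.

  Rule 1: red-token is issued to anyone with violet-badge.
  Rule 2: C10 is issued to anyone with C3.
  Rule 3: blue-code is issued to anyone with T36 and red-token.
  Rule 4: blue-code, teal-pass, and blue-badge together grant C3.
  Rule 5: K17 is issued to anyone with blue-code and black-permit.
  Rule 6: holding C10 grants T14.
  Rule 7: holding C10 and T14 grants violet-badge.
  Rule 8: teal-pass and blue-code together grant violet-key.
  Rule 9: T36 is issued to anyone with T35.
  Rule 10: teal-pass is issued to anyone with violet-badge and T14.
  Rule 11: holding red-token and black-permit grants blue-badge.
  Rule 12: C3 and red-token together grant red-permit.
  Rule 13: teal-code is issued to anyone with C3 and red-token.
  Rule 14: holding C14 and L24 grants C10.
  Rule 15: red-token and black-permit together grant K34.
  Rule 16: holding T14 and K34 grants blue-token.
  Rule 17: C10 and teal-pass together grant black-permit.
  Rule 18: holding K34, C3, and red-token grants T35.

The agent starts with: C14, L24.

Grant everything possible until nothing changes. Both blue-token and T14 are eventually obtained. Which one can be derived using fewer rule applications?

T14

T14: Holding C14 and L24 grants C10 (Rule 14). Holding C10 grants T14 (Rule 6). [2 rule applications]
blue-token: Holding C14 and L24 grants C10 (Rule 14). Holding C10 grants T14 (Rule 6). Holding C10 and T14 grants violet-badge (Rule 7). Holding violet-badge grants red-token (Rule 1). Holding violet-badge and T14 grants teal-pass (Rule 10). Holding C10 and teal-pass grants black-permit (Rule 17). Holding red-token and black-permit grants K34 (Rule 15). Holding T14 and K34 grants blue-token (Rule 16). [8 rule applications]
T14 needs fewer.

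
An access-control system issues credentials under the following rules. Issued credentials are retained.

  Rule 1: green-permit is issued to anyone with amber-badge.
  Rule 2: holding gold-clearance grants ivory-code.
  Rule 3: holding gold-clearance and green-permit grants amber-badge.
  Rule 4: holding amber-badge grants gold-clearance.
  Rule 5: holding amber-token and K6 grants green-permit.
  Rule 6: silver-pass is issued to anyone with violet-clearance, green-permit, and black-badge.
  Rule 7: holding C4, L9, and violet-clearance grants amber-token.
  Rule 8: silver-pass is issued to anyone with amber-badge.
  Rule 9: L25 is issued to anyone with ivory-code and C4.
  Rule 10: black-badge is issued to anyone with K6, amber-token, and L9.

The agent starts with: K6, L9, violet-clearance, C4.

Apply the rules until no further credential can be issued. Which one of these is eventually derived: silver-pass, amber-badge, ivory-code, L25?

silver-pass

Holding C4, L9, and violet-clearance grants amber-token (Rule 7).
Holding amber-token and K6 grants green-permit (Rule 5).
Holding K6, amber-token, and L9 grants black-badge (Rule 10).
Holding violet-clearance, green-permit, and black-badge grants silver-pass (Rule 6).
amber-badge would need gold-clearance and green-permit (Rule 3), but gold-clearance is never granted. L25 would need ivory-code and C4 (Rule 9), but ivory-code is never granted. ivory-code would need gold-clearance (Rule 2), but gold-clearance is never granted.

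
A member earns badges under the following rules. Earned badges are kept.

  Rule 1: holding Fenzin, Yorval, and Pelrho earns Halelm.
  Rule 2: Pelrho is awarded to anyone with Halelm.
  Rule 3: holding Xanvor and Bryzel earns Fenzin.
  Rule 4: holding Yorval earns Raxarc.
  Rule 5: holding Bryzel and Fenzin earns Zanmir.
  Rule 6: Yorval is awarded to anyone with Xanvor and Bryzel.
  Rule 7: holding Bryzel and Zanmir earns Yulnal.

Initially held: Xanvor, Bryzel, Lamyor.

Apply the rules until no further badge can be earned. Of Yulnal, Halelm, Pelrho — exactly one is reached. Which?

Yulnal

With Xanvor and Bryzel, Fenzin is earned (Rule 3).
With Bryzel and Fenzin, Zanmir is earned (Rule 5).
With Bryzel and Zanmir, Yulnal is earned (Rule 7).
Pelrho would need Halelm (Rule 2), but Halelm is never earned. Halelm would need Fenzin, Yorval, and Pelrho (Rule 1), but Pelrho is never earned.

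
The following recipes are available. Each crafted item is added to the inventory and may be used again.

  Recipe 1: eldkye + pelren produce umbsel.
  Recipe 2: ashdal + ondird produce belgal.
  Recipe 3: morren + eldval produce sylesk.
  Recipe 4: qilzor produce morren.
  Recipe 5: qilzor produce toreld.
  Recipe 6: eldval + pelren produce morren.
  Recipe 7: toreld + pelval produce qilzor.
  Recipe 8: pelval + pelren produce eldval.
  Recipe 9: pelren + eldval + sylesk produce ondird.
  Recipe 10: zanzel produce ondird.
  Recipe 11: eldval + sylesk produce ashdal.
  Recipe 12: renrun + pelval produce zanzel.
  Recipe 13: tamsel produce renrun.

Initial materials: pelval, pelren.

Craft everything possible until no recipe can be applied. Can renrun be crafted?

No

renrun would need tamsel (Recipe 13), but tamsel is never obtained.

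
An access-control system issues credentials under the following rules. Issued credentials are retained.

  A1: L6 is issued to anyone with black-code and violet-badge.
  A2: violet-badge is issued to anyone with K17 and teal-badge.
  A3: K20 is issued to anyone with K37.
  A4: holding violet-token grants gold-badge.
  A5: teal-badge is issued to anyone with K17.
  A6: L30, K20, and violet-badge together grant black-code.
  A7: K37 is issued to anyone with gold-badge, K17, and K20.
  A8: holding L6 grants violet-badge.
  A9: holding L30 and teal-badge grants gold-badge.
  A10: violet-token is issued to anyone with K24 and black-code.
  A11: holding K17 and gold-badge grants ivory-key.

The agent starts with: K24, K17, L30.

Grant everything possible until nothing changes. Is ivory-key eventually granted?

Yes

Holding K17 grants teal-badge (A5).
Holding L30 and teal-badge grants gold-badge (A9).
Holding K17 and gold-badge grants ivory-key (A11).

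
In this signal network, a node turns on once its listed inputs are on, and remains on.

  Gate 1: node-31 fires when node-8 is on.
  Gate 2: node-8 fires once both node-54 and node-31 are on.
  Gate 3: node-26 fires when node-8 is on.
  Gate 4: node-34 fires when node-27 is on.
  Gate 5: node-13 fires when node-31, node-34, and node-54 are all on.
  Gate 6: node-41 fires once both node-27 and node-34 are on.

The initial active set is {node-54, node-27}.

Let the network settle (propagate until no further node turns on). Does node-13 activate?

node-13 would need node-31, node-34, and node-54 (Gate 5), but node-31 never turns on.

No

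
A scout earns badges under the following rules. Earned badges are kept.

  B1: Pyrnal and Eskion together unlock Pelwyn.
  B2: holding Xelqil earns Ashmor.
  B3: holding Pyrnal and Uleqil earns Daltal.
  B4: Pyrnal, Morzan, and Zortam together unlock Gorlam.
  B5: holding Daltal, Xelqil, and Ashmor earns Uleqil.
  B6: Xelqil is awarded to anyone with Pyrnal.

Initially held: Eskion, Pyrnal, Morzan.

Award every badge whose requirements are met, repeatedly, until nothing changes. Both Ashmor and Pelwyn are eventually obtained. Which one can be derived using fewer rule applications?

Pelwyn

Pelwyn: With Pyrnal and Eskion, Pelwyn is earned (B1). [1 rule application]
Ashmor: With Pyrnal, Xelqil is earned (B6). With Xelqil, Ashmor is earned (B2). [2 rule applications]
Pelwyn needs fewer.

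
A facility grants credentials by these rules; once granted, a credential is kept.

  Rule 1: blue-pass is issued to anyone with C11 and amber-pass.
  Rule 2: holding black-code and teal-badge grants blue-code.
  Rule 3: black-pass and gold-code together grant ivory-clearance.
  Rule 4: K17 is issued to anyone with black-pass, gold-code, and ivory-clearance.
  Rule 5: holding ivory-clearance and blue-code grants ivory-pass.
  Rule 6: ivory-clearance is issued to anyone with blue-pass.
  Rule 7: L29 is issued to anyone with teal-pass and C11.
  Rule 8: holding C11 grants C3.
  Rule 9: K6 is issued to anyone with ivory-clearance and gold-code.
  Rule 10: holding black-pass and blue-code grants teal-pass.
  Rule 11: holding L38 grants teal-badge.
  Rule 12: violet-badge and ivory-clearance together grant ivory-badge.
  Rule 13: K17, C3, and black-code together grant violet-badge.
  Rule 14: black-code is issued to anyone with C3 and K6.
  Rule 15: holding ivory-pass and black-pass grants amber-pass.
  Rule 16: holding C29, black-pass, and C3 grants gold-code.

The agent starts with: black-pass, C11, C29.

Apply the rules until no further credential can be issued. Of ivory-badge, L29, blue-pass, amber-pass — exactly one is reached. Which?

ivory-badge

Holding C11 grants C3 (Rule 8).
Holding C29, black-pass, and C3 grants gold-code (Rule 16).
Holding black-pass and gold-code grants ivory-clearance (Rule 3).
Holding ivory-clearance and gold-code grants K6 (Rule 9).
Holding black-pass, gold-code, and ivory-clearance grants K17 (Rule 4).
Holding C3 and K6 grants black-code (Rule 14).
Holding K17, C3, and black-code grants violet-badge (Rule 13).
Holding violet-badge and ivory-clearance grants ivory-badge (Rule 12).
amber-pass would need ivory-pass and black-pass (Rule 15), but ivory-pass is never granted. L29 would need teal-pass and C11 (Rule 7), but teal-pass is never granted. blue-pass would need C11 and amber-pass (Rule 1), but amber-pass is never granted.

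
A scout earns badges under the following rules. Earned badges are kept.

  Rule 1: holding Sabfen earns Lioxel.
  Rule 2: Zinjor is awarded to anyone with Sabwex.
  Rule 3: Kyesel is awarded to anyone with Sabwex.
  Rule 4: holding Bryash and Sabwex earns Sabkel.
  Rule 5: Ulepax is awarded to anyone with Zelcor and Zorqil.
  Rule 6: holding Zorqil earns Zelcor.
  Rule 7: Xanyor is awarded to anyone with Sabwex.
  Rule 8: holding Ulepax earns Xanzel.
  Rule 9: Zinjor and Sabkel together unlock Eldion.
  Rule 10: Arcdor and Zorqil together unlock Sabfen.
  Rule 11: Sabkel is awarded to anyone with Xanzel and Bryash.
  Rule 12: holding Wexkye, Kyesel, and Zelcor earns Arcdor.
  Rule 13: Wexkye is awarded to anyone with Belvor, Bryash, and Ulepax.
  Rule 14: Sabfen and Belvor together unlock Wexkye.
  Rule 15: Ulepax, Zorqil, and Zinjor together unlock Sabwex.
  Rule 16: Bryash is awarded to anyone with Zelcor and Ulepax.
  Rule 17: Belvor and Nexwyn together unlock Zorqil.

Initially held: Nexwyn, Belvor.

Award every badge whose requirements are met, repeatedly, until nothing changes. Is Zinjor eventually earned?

No

Zinjor would need Sabwex (Rule 2), but Sabwex is never earned.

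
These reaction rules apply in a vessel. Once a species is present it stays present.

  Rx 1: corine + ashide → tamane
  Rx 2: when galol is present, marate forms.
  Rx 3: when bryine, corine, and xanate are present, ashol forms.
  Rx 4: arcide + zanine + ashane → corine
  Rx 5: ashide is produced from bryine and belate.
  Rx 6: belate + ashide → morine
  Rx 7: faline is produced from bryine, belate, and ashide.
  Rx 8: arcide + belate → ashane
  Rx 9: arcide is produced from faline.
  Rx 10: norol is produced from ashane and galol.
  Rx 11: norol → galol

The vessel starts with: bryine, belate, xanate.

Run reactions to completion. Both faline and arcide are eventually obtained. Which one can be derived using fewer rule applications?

faline

faline: bryine and belate present → ashide forms (Rx 5). bryine, belate, and ashide present → faline forms (Rx 7). [2 rule applications]
arcide: bryine and belate present → ashide forms (Rx 5). bryine, belate, and ashide present → faline forms (Rx 7). faline present → arcide forms (Rx 9). [3 rule applications]
faline needs fewer.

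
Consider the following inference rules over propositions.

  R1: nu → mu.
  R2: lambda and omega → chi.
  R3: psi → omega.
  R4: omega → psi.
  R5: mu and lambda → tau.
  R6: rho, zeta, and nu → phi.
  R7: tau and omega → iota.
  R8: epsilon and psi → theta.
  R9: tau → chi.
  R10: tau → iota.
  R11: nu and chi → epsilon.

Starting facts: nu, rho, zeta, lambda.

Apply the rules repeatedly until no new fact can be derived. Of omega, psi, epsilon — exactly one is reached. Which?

nu holds, so mu follows (R1).
mu and lambda hold, so tau follows (R5).
From tau, R9 gives chi.
From nu and chi, R11 gives epsilon.
psi would need omega (R4), but omega is never established. omega would need psi (R3), but psi is never established.

epsilon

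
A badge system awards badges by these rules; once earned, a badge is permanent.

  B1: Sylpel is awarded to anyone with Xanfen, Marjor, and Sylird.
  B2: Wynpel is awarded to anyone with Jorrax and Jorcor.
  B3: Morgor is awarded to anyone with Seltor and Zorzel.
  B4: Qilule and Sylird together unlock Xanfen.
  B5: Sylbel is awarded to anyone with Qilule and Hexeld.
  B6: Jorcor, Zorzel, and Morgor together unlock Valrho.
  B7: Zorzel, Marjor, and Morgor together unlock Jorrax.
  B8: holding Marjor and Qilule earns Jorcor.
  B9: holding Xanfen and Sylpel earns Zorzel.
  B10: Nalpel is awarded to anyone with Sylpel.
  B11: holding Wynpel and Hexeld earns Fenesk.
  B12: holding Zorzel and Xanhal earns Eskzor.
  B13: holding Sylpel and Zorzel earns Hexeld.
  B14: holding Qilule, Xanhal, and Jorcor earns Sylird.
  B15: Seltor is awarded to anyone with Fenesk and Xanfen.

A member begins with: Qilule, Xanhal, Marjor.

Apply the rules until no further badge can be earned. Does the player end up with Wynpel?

Wynpel would need Jorrax and Jorcor (B2), but Jorrax is never earned.

No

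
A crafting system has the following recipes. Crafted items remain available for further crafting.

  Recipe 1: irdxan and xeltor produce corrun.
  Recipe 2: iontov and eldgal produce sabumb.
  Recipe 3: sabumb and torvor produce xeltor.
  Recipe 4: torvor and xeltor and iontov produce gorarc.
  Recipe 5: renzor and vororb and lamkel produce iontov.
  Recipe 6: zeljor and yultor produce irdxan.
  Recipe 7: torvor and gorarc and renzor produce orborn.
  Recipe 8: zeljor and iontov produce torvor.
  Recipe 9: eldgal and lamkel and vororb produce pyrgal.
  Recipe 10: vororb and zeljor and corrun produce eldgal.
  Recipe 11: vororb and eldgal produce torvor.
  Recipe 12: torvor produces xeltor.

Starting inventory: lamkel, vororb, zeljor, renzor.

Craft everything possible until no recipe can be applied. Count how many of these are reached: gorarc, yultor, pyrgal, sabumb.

Using Recipe 5, renzor, vororb, and lamkel make iontov.
Using Recipe 8, zeljor and iontov make torvor.
torvor → xeltor (Recipe 12).
Using Recipe 4, torvor, xeltor, and iontov make gorarc.
gorarc: reached.
No rule produces yultor, and it is not given.
pyrgal would need eldgal, lamkel, and vororb (Recipe 9), but eldgal is never obtained.
sabumb would need iontov and eldgal (Recipe 2), but eldgal is never obtained.
Reached: gorarc — 1 of the 4.

1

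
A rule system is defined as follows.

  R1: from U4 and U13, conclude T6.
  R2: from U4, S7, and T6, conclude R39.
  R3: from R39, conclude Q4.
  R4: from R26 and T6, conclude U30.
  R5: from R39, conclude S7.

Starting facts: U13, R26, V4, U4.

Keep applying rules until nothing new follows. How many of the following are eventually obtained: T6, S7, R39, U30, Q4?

2

From U4 and U13, R1 gives T6.
R26 and T6 hold, so U30 follows (R4).
T6: reached.
S7 would need R39 (R5), but R39 is never established.
R39 would need U4, S7, and T6 (R2), but S7 is never established.
U30: reached.
Q4 would need R39 (R3), but R39 is never established.
Reached: T6 and U30 — 2 of the 5.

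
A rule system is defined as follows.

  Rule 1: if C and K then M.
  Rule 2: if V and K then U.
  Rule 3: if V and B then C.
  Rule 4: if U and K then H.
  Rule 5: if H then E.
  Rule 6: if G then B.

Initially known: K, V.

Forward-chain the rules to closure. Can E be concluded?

From V and K, Rule 2 gives U.
U and K hold, so H follows (Rule 4).
H holds, so E follows (Rule 5).

Yes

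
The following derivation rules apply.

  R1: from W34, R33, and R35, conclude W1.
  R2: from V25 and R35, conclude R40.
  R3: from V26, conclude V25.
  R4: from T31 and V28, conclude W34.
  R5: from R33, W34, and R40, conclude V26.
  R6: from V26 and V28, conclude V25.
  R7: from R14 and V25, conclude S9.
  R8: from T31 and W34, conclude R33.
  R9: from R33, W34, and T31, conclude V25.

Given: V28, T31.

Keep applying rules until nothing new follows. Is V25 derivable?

Yes

T31 and V28 hold, so W34 follows (R4).
T31 and W34 hold, so R33 follows (R8).
From R33, W34, and T31, R9 gives V25.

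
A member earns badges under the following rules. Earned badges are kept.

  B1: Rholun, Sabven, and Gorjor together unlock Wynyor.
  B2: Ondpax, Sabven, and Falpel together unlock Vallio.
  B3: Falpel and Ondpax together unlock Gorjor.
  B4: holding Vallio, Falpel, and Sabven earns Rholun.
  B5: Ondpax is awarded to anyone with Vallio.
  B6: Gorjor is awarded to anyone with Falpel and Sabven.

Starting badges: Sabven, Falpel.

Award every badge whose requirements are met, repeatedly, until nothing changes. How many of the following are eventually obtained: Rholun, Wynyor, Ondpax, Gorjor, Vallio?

1

With Falpel and Sabven, Gorjor is earned (B6).
Rholun would need Vallio, Falpel, and Sabven (B4), but Vallio is never earned.
Wynyor would need Rholun, Sabven, and Gorjor (B1), but Rholun is never earned.
Ondpax would need Vallio (B5), but Vallio is never earned.
Gorjor: reached.
Vallio would need Ondpax, Sabven, and Falpel (B2), but Ondpax is never earned.
Reached: Gorjor — 1 of the 5.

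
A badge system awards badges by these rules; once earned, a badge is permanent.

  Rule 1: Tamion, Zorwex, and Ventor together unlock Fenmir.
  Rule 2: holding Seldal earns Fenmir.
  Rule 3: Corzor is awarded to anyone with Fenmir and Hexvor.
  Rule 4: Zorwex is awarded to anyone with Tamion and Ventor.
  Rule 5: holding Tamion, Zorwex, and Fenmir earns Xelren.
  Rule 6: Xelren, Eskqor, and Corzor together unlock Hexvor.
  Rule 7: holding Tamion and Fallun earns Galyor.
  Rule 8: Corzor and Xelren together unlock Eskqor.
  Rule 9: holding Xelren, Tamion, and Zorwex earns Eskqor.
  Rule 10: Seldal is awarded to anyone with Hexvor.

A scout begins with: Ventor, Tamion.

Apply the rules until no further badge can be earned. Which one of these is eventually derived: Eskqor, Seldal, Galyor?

Eskqor

With Tamion and Ventor, Zorwex is earned (Rule 4).
With Tamion, Zorwex, and Ventor, Fenmir is earned (Rule 1).
With Tamion, Zorwex, and Fenmir, Xelren is earned (Rule 5).
With Xelren, Tamion, and Zorwex, Eskqor is earned (Rule 9).
Galyor would need Tamion and Fallun (Rule 7), but Fallun is never earned. Seldal would need Hexvor (Rule 10), but Hexvor is never earned.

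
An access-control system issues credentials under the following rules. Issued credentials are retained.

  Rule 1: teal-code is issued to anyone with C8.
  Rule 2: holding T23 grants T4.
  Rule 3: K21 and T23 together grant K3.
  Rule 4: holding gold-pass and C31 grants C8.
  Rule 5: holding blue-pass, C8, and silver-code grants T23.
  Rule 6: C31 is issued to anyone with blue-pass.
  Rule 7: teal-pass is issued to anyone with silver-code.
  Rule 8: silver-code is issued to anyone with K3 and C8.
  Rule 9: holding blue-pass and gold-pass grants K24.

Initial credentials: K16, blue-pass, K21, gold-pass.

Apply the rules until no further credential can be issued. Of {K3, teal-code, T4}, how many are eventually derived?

Holding blue-pass grants C31 (Rule 6).
Holding gold-pass and C31 grants C8 (Rule 4).
Holding C8 grants teal-code (Rule 1).
K3 would need K21 and T23 (Rule 3), but T23 is never granted.
teal-code: reached.
T4 would need T23 (Rule 2), but T23 is never granted.
Reached: teal-code — 1 of the 3.

1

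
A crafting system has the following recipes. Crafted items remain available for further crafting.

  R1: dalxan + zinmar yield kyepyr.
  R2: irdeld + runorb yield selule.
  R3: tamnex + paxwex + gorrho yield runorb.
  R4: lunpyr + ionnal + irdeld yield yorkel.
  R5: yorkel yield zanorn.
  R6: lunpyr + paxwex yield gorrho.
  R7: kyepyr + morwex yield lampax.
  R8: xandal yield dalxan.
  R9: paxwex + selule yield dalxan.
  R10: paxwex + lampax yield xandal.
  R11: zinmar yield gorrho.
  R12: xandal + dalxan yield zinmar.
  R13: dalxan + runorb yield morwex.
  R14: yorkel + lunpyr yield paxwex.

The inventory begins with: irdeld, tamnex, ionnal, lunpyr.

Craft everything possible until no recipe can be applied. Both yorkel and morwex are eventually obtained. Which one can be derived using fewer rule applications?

yorkel: Using R4, lunpyr, ionnal, and irdeld make yorkel. [1 rule application]
morwex: Using R4, lunpyr, ionnal, and irdeld make yorkel. yorkel + lunpyr → paxwex (R14). lunpyr + paxwex → gorrho (R6). Using R3, tamnex, paxwex, and gorrho make runorb. irdeld + runorb → selule (R2). paxwex + selule → dalxan (R9). dalxan + runorb → morwex (R13). [7 rule applications]
yorkel needs fewer.

yorkel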